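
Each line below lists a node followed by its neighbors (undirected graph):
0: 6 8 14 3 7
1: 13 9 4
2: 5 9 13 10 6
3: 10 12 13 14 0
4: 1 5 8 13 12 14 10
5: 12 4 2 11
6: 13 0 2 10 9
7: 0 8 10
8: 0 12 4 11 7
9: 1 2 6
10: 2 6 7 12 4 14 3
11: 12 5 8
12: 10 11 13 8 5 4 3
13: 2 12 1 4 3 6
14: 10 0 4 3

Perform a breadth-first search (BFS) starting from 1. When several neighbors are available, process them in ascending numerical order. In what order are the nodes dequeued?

Visit 1; enqueue 4, 9, 13 → queue [4, 9, 13]
Visit 4; enqueue 5, 8, 10, 12, 14 → queue [9, 13, 5, 8, 10, 12, 14]
Visit 9; enqueue 2, 6 → queue [13, 5, 8, 10, 12, 14, 2, 6]
Visit 13; enqueue 3 → queue [5, 8, 10, 12, 14, 2, 6, 3]
Visit 5; enqueue 11 → queue [8, 10, 12, 14, 2, 6, 3, 11]
Visit 8; enqueue 0, 7 → queue [10, 12, 14, 2, 6, 3, 11, 0, 7]
Visit 10 → queue [12, 14, 2, 6, 3, 11, 0, 7]
Visit 12 → queue [14, 2, 6, 3, 11, 0, 7]
Visit 14 → queue [2, 6, 3, 11, 0, 7]
Visit 2 → queue [6, 3, 11, 0, 7]
Visit 6 → queue [3, 11, 0, 7]
Visit 3 → queue [11, 0, 7]
Visit 11 → queue [0, 7]
Visit 0 → queue [7]
Visit 7 → queue []

1 4 9 13 5 8 10 12 14 2 6 3 11 0 7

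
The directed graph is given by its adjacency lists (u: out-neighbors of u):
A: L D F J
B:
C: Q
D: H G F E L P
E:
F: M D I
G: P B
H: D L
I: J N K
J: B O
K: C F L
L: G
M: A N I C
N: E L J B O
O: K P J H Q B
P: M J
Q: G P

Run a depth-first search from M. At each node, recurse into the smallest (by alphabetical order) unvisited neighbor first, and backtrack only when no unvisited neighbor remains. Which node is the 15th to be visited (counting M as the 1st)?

C

Visit M
M → A
A → D
D → E
D → F
F → I
I → J
J → B
J → O
O → H
H → L
L → G
G → P
O → K
K → C
C → Q
I → N

Visit order: M, A, D, E, F, I, J, B, O, H, L, G, P, K, C, Q, N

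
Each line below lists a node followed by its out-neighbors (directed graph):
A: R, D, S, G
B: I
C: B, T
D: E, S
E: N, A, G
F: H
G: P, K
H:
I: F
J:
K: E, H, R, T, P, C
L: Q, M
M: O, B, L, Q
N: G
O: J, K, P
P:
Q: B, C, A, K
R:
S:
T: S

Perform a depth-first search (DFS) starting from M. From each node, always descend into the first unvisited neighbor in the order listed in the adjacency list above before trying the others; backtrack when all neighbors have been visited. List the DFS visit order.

M → O → J → K → E → N → G → P → A → R → D → S → H → T → C → B → I → F → L → Q

Visit M
M → O
O → J
O → K
K → E
E → N
N → G
G → P
E → A
A → R
A → D
D → S
K → H
K → T
K → C
C → B
B → I
I → F
M → L
L → Q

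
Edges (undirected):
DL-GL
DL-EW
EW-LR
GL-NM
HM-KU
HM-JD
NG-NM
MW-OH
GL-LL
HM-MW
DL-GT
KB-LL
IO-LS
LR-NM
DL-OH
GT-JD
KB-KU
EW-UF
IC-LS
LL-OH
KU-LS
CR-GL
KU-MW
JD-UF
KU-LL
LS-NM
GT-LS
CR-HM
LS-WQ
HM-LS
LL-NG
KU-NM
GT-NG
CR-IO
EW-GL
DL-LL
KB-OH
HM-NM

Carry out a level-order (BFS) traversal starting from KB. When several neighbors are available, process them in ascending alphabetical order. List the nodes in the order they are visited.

KB, KU, LL, OH, HM, LS, MW, NM, DL, GL, NG, CR, JD, GT, IC, IO, WQ, LR, EW, UF

Visit KB; enqueue KU, LL, OH → queue [KU, LL, OH]
Visit KU; enqueue HM, LS, MW, NM → queue [LL, OH, HM, LS, MW, NM]
Visit LL; enqueue DL, GL, NG → queue [OH, HM, LS, MW, NM, DL, GL, NG]
Visit OH → queue [HM, LS, MW, NM, DL, GL, NG]
Visit HM; enqueue CR, JD → queue [LS, MW, NM, DL, GL, NG, CR, JD]
Visit LS; enqueue GT, IC, IO, WQ → queue [MW, NM, DL, GL, NG, CR, JD, GT, IC, IO, WQ]
Visit MW → queue [NM, DL, GL, NG, CR, JD, GT, IC, IO, WQ]
Visit NM; enqueue LR → queue [DL, GL, NG, CR, JD, GT, IC, IO, WQ, LR]
Visit DL; enqueue EW → queue [GL, NG, CR, JD, GT, IC, IO, WQ, LR, EW]
Visit GL → queue [NG, CR, JD, GT, IC, IO, WQ, LR, EW]
Visit NG → queue [CR, JD, GT, IC, IO, WQ, LR, EW]
Visit CR → queue [JD, GT, IC, IO, WQ, LR, EW]
Visit JD; enqueue UF → queue [GT, IC, IO, WQ, LR, EW, UF]
Visit GT → queue [IC, IO, WQ, LR, EW, UF]
Visit IC → queue [IO, WQ, LR, EW, UF]
Visit IO → queue [WQ, LR, EW, UF]
Visit WQ → queue [LR, EW, UF]
Visit LR → queue [EW, UF]
Visit EW → queue [UF]
Visit UF → queue []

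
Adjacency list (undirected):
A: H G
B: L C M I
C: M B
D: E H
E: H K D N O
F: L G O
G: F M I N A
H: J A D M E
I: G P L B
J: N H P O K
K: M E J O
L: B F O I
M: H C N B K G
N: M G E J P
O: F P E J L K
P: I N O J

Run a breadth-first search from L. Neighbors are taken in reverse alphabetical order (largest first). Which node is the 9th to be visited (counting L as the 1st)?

Visit L; enqueue O, I, F, B → queue [O, I, F, B]
Visit O; enqueue P, K, J, E → queue [I, F, B, P, K, J, E]
Visit I; enqueue G → queue [F, B, P, K, J, E, G]
Visit F → queue [B, P, K, J, E, G]
Visit B; enqueue M, C → queue [P, K, J, E, G, M, C]
Visit P; enqueue N → queue [K, J, E, G, M, C, N]
Visit K → queue [J, E, G, M, C, N]
Visit J; enqueue H → queue [E, G, M, C, N, H]
Visit E; enqueue D → queue [G, M, C, N, H, D]
Visit G; enqueue A → queue [M, C, N, H, D, A]
Visit M → queue [C, N, H, D, A]
Visit C → queue [N, H, D, A]
Visit N → queue [H, D, A]
Visit H → queue [D, A]
Visit D → queue [A]
Visit A → queue []

Visit order: L, O, I, F, B, P, K, J, E, G, M, C, N, H, D, A

E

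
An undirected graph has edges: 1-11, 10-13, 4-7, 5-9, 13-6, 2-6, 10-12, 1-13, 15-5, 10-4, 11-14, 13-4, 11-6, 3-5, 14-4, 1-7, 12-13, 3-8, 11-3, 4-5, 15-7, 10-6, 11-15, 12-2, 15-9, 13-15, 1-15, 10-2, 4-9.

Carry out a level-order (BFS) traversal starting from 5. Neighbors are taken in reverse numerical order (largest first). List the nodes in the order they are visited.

5 -> 15 -> 9 -> 4 -> 3 -> 13 -> 11 -> 7 -> 1 -> 14 -> 10 -> 8 -> 12 -> 6 -> 2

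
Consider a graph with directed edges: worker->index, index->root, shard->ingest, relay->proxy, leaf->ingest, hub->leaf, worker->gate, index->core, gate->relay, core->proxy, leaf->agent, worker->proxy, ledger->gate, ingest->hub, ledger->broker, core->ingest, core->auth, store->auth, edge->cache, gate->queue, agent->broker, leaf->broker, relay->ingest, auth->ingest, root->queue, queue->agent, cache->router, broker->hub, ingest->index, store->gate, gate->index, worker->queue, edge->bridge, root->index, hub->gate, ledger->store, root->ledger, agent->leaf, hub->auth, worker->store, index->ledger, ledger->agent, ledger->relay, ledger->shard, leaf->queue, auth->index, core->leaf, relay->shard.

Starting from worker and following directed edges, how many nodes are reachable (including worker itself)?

BFS from worker visits: worker, gate, index, proxy, queue, store, relay, core, ledger, root, agent, auth, ingest, shard, leaf, broker, hub
Reachable nodes: 17 of 21 total.

17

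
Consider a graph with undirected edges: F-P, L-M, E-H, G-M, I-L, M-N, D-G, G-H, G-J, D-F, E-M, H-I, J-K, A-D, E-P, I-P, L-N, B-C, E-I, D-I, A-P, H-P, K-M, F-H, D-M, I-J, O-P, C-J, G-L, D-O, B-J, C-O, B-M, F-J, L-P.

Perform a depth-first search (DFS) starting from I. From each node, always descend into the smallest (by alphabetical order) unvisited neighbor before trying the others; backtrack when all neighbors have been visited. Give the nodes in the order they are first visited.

Visit I
I → D
D → A
A → P
P → E
E → H
H → F
F → J
J → B
B → C
C → O
B → M
M → G
G → L
L → N
M → K

I D A P E H F J B C O M G L N K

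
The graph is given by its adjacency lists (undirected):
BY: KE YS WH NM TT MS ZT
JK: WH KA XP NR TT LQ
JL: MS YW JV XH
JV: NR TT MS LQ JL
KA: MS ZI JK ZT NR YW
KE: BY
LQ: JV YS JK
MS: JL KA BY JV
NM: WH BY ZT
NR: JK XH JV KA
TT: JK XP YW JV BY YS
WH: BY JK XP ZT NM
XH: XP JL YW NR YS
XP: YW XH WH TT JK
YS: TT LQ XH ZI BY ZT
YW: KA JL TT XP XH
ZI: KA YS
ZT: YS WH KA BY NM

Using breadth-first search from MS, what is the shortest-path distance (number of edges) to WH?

2

Level 0: MS
Level 1: BY, JL, JV, KA
Level 2: JK, KE, LQ, NM, NR, TT, WH, XH, YS, YW, ZI, ZT
Level 3: XP
WH first appears at level 2.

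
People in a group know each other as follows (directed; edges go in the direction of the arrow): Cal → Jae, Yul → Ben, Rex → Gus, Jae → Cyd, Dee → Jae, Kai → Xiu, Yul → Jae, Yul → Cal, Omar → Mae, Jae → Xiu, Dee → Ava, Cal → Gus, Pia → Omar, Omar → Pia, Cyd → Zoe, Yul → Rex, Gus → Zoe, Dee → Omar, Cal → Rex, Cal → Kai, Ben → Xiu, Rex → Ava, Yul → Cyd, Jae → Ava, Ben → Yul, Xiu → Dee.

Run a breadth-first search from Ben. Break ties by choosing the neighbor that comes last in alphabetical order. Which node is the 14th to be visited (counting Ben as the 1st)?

Pia

Visit Ben; enqueue Yul, Xiu → queue [Yul, Xiu]
Visit Yul; enqueue Rex, Jae, Cyd, Cal → queue [Xiu, Rex, Jae, Cyd, Cal]
Visit Xiu; enqueue Dee → queue [Rex, Jae, Cyd, Cal, Dee]
Visit Rex; enqueue Gus, Ava → queue [Jae, Cyd, Cal, Dee, Gus, Ava]
Visit Jae → queue [Cyd, Cal, Dee, Gus, Ava]
Visit Cyd; enqueue Zoe → queue [Cal, Dee, Gus, Ava, Zoe]
Visit Cal; enqueue Kai → queue [Dee, Gus, Ava, Zoe, Kai]
Visit Dee; enqueue Omar → queue [Gus, Ava, Zoe, Kai, Omar]
Visit Gus → queue [Ava, Zoe, Kai, Omar]
Visit Ava → queue [Zoe, Kai, Omar]
Visit Zoe → queue [Kai, Omar]
Visit Kai → queue [Omar]
Visit Omar; enqueue Pia, Mae → queue [Pia, Mae]
Visit Pia → queue [Mae]
Visit Mae → queue []

Visit order: Ben, Yul, Xiu, Rex, Jae, Cyd, Cal, Dee, Gus, Ava, Zoe, Kai, Omar, Pia, Mae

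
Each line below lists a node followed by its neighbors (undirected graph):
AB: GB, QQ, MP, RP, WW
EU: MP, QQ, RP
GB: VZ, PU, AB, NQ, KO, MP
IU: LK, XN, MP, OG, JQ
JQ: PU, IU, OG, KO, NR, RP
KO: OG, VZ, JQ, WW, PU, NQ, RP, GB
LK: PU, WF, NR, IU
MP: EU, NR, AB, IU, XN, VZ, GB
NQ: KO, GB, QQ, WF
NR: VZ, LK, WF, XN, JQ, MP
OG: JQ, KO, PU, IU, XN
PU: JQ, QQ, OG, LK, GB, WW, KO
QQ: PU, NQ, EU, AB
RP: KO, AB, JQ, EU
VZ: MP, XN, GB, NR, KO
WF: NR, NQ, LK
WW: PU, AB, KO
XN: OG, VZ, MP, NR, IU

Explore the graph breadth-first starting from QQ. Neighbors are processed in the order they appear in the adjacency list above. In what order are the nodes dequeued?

Visit QQ; enqueue PU, NQ, EU, AB → queue [PU, NQ, EU, AB]
Visit PU; enqueue JQ, OG, LK, GB, WW, KO → queue [NQ, EU, AB, JQ, OG, LK, GB, WW, KO]
Visit NQ; enqueue WF → queue [EU, AB, JQ, OG, LK, GB, WW, KO, WF]
Visit EU; enqueue MP, RP → queue [AB, JQ, OG, LK, GB, WW, KO, WF, MP, RP]
Visit AB → queue [JQ, OG, LK, GB, WW, KO, WF, MP, RP]
Visit JQ; enqueue IU, NR → queue [OG, LK, GB, WW, KO, WF, MP, RP, IU, NR]
Visit OG; enqueue XN → queue [LK, GB, WW, KO, WF, MP, RP, IU, NR, XN]
Visit LK → queue [GB, WW, KO, WF, MP, RP, IU, NR, XN]
Visit GB; enqueue VZ → queue [WW, KO, WF, MP, RP, IU, NR, XN, VZ]
Visit WW → queue [KO, WF, MP, RP, IU, NR, XN, VZ]
Visit KO → queue [WF, MP, RP, IU, NR, XN, VZ]
Visit WF → queue [MP, RP, IU, NR, XN, VZ]
Visit MP → queue [RP, IU, NR, XN, VZ]
Visit RP → queue [IU, NR, XN, VZ]
Visit IU → queue [NR, XN, VZ]
Visit NR → queue [XN, VZ]
Visit XN → queue [VZ]
Visit VZ → queue []

QQ -> PU -> NQ -> EU -> AB -> JQ -> OG -> LK -> GB -> WW -> KO -> WF -> MP -> RP -> IU -> NR -> XN -> VZ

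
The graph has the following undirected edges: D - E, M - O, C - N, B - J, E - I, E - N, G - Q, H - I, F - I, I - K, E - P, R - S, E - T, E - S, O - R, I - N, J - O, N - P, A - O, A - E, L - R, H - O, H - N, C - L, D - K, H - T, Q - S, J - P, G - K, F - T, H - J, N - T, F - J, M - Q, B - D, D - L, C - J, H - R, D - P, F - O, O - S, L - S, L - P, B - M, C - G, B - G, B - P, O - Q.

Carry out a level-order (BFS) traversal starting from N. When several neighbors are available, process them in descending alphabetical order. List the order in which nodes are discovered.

Visit N; enqueue T, P, I, H, E, C → queue [T, P, I, H, E, C]
Visit T; enqueue F → queue [P, I, H, E, C, F]
Visit P; enqueue L, J, D, B → queue [I, H, E, C, F, L, J, D, B]
Visit I; enqueue K → queue [H, E, C, F, L, J, D, B, K]
Visit H; enqueue R, O → queue [E, C, F, L, J, D, B, K, R, O]
Visit E; enqueue S, A → queue [C, F, L, J, D, B, K, R, O, S, A]
Visit C; enqueue G → queue [F, L, J, D, B, K, R, O, S, A, G]
Visit F → queue [L, J, D, B, K, R, O, S, A, G]
Visit L → queue [J, D, B, K, R, O, S, A, G]
Visit J → queue [D, B, K, R, O, S, A, G]
Visit D → queue [B, K, R, O, S, A, G]
Visit B; enqueue M → queue [K, R, O, S, A, G, M]
Visit K → queue [R, O, S, A, G, M]
Visit R → queue [O, S, A, G, M]
Visit O; enqueue Q → queue [S, A, G, M, Q]
Visit S → queue [A, G, M, Q]
Visit A → queue [G, M, Q]
Visit G → queue [M, Q]
Visit M → queue [Q]
Visit Q → queue []

N → T → P → I → H → E → C → F → L → J → D → B → K → R → O → S → A → G → M → Q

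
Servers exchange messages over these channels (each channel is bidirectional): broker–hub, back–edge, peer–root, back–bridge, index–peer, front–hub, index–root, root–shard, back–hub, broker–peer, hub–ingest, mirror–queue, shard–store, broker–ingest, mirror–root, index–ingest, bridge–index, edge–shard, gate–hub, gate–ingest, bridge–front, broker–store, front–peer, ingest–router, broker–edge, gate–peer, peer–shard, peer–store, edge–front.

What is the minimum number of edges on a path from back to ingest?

2

Level 0: back
Level 1: bridge, edge, hub
Level 2: broker, front, gate, index, ingest, shard
Level 3: peer, root, router, store
Level 4: mirror
Level 5: queue
ingest first appears at level 2.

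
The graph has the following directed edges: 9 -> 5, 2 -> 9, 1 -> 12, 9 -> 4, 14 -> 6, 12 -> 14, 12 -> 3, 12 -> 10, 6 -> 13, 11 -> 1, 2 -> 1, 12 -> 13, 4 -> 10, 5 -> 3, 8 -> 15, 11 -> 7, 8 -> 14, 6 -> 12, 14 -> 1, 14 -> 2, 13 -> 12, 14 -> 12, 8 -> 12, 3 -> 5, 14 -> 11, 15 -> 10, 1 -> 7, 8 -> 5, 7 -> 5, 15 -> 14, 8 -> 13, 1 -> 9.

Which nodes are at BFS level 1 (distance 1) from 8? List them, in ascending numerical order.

5, 12, 13, 14, 15

Level 0: 8
Level 1: 5, 12, 13, 14, 15
Level 2: 1, 2, 3, 6, 10, 11
Level 3: 7, 9
Level 4: 4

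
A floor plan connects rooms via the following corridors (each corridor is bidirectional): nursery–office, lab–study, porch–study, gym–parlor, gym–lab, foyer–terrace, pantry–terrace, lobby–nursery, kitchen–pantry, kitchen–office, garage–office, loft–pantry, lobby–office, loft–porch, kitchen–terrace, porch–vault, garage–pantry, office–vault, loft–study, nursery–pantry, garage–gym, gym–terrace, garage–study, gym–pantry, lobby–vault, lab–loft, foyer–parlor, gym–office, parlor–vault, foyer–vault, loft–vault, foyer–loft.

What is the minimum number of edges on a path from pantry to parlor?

2

Level 0: pantry
Level 1: garage, gym, kitchen, loft, nursery, terrace
Level 2: foyer, lab, lobby, office, parlor, porch, study, vault
parlor first appears at level 2.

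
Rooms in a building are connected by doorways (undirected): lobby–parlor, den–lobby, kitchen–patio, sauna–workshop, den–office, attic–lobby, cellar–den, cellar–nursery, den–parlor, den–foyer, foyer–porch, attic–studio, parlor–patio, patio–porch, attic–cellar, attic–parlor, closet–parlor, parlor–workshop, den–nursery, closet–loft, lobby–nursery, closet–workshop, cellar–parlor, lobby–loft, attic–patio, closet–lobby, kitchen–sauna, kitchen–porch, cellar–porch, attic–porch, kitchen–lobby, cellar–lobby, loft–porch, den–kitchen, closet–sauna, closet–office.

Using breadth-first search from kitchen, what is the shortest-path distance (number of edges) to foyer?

2

Level 0: kitchen
Level 1: den, lobby, patio, porch, sauna
Level 2: attic, cellar, closet, foyer, loft, nursery, office, parlor, workshop
Level 3: studio
foyer first appears at level 2.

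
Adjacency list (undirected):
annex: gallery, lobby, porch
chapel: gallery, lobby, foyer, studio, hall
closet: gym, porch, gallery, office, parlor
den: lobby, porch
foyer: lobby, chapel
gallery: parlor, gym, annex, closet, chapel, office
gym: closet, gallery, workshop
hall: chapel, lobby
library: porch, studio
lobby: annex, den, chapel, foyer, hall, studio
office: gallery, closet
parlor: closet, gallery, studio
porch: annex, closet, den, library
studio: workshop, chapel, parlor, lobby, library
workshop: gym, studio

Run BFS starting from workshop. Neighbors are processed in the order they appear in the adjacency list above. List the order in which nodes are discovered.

Visit workshop; enqueue gym, studio → queue [gym, studio]
Visit gym; enqueue closet, gallery → queue [studio, closet, gallery]
Visit studio; enqueue chapel, parlor, lobby, library → queue [closet, gallery, chapel, parlor, lobby, library]
Visit closet; enqueue porch, office → queue [gallery, chapel, parlor, lobby, library, porch, office]
Visit gallery; enqueue annex → queue [chapel, parlor, lobby, library, porch, office, annex]
Visit chapel; enqueue foyer, hall → queue [parlor, lobby, library, porch, office, annex, foyer, hall]
Visit parlor → queue [lobby, library, porch, office, annex, foyer, hall]
Visit lobby; enqueue den → queue [library, porch, office, annex, foyer, hall, den]
Visit library → queue [porch, office, annex, foyer, hall, den]
Visit porch → queue [office, annex, foyer, hall, den]
Visit office → queue [annex, foyer, hall, den]
Visit annex → queue [foyer, hall, den]
Visit foyer → queue [hall, den]
Visit hall → queue [den]
Visit den → queue []

workshop, gym, studio, closet, gallery, chapel, parlor, lobby, library, porch, office, annex, foyer, hall, den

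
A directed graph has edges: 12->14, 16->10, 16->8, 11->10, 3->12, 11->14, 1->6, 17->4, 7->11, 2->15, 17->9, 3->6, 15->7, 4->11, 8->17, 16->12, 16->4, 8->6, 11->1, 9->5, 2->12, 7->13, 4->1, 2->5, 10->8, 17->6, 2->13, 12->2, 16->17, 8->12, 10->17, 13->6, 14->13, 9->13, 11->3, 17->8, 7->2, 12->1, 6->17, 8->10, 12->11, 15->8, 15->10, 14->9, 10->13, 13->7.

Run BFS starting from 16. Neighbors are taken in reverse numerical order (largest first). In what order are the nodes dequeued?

16 17 12 10 8 4 9 6 14 11 2 1 13 5 3 15 7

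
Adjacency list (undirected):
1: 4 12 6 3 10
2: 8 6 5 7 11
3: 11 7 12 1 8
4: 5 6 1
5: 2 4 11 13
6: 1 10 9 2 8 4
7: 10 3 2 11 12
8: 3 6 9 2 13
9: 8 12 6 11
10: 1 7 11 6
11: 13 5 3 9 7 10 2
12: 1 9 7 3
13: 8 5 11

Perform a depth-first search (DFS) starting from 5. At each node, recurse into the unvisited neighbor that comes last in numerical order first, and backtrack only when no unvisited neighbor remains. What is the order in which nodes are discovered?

5 13 11 10 7 12 9 8 6 4 1 3 2

Visit 5
5 → 13
13 → 11
11 → 10
10 → 7
7 → 12
12 → 9
9 → 8
8 → 6
6 → 4
4 → 1
1 → 3
6 → 2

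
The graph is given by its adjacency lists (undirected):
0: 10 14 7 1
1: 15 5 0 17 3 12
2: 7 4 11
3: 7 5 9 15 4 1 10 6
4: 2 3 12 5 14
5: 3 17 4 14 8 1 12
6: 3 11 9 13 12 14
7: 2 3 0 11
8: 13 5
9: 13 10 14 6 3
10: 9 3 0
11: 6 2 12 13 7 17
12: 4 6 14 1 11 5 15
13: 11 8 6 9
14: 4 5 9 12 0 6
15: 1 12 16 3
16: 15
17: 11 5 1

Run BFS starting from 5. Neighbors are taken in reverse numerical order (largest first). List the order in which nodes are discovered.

5 17 14 12 8 4 3 1 11 9 6 0 15 13 2 10 7 16

Visit 5; enqueue 17, 14, 12, 8, 4, 3, 1 → queue [17, 14, 12, 8, 4, 3, 1]
Visit 17; enqueue 11 → queue [14, 12, 8, 4, 3, 1, 11]
Visit 14; enqueue 9, 6, 0 → queue [12, 8, 4, 3, 1, 11, 9, 6, 0]
Visit 12; enqueue 15 → queue [8, 4, 3, 1, 11, 9, 6, 0, 15]
Visit 8; enqueue 13 → queue [4, 3, 1, 11, 9, 6, 0, 15, 13]
Visit 4; enqueue 2 → queue [3, 1, 11, 9, 6, 0, 15, 13, 2]
Visit 3; enqueue 10, 7 → queue [1, 11, 9, 6, 0, 15, 13, 2, 10, 7]
Visit 1 → queue [11, 9, 6, 0, 15, 13, 2, 10, 7]
Visit 11 → queue [9, 6, 0, 15, 13, 2, 10, 7]
Visit 9 → queue [6, 0, 15, 13, 2, 10, 7]
Visit 6 → queue [0, 15, 13, 2, 10, 7]
Visit 0 → queue [15, 13, 2, 10, 7]
Visit 15; enqueue 16 → queue [13, 2, 10, 7, 16]
Visit 13 → queue [2, 10, 7, 16]
Visit 2 → queue [10, 7, 16]
Visit 10 → queue [7, 16]
Visit 7 → queue [16]
Visit 16 → queue []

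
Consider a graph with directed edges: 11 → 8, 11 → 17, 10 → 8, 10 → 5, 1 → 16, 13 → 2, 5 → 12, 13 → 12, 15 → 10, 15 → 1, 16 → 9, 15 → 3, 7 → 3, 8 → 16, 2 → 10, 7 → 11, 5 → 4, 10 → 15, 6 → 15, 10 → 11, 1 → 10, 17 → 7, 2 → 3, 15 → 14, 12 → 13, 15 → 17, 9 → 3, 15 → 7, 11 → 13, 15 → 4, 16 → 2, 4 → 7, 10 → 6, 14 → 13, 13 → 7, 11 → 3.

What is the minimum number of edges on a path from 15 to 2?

Level 0: 15
Level 1: 1, 3, 4, 7, 10, 14, 17
Level 2: 5, 6, 8, 11, 13, 16
Level 3: 2, 9, 12
2 first appears at level 3.

3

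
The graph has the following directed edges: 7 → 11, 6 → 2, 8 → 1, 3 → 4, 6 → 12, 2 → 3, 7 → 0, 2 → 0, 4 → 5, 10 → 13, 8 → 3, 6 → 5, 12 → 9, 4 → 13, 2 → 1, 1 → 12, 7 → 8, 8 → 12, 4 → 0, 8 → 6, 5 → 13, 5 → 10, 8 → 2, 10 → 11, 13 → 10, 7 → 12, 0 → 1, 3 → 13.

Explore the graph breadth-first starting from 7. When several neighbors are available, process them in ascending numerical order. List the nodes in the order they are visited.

Visit 7; enqueue 0, 8, 11, 12 → queue [0, 8, 11, 12]
Visit 0; enqueue 1 → queue [8, 11, 12, 1]
Visit 8; enqueue 2, 3, 6 → queue [11, 12, 1, 2, 3, 6]
Visit 11 → queue [12, 1, 2, 3, 6]
Visit 12; enqueue 9 → queue [1, 2, 3, 6, 9]
Visit 1 → queue [2, 3, 6, 9]
Visit 2 → queue [3, 6, 9]
Visit 3; enqueue 4, 13 → queue [6, 9, 4, 13]
Visit 6; enqueue 5 → queue [9, 4, 13, 5]
Visit 9 → queue [4, 13, 5]
Visit 4 → queue [13, 5]
Visit 13; enqueue 10 → queue [5, 10]
Visit 5 → queue [10]
Visit 10 → queue []

7 → 0 → 8 → 11 → 12 → 1 → 2 → 3 → 6 → 9 → 4 → 13 → 5 → 10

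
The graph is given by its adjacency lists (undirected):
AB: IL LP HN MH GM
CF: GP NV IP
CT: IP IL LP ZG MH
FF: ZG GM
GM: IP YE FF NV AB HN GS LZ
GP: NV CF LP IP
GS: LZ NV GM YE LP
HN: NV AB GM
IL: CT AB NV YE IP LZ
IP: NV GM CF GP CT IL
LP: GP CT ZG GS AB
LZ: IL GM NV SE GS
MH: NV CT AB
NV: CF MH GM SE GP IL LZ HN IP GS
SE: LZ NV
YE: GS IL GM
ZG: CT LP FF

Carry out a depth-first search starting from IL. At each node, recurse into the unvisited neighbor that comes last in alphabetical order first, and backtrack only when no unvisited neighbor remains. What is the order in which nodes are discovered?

Visit IL
IL → YE
YE → GS
GS → NV
NV → SE
SE → LZ
LZ → GM
GM → IP
IP → GP
GP → LP
LP → ZG
ZG → FF
ZG → CT
CT → MH
MH → AB
AB → HN
GP → CF

IL, YE, GS, NV, SE, LZ, GM, IP, GP, LP, ZG, FF, CT, MH, AB, HN, CF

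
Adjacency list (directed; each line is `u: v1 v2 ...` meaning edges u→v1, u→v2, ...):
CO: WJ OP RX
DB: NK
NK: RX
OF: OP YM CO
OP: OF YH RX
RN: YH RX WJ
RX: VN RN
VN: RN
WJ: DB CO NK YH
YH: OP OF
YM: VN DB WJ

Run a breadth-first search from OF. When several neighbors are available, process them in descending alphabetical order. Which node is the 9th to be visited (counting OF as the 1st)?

Visit OF; enqueue YM, OP, CO → queue [YM, OP, CO]
Visit YM; enqueue WJ, VN, DB → queue [OP, CO, WJ, VN, DB]
Visit OP; enqueue YH, RX → queue [CO, WJ, VN, DB, YH, RX]
Visit CO → queue [WJ, VN, DB, YH, RX]
Visit WJ; enqueue NK → queue [VN, DB, YH, RX, NK]
Visit VN; enqueue RN → queue [DB, YH, RX, NK, RN]
Visit DB → queue [YH, RX, NK, RN]
Visit YH → queue [RX, NK, RN]
Visit RX → queue [NK, RN]
Visit NK → queue [RN]
Visit RN → queue []

Visit order: OF, YM, OP, CO, WJ, VN, DB, YH, RX, NK, RN

RX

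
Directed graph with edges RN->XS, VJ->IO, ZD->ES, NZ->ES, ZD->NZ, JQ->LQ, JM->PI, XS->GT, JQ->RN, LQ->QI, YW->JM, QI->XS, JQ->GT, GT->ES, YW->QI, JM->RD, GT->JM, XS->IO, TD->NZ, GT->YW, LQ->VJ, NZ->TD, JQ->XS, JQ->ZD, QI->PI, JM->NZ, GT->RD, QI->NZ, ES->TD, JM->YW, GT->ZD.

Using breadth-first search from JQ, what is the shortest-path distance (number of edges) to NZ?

Level 0: JQ
Level 1: GT, LQ, RN, XS, ZD
Level 2: ES, IO, JM, NZ, QI, RD, VJ, YW
Level 3: PI, TD
NZ first appears at level 2.

2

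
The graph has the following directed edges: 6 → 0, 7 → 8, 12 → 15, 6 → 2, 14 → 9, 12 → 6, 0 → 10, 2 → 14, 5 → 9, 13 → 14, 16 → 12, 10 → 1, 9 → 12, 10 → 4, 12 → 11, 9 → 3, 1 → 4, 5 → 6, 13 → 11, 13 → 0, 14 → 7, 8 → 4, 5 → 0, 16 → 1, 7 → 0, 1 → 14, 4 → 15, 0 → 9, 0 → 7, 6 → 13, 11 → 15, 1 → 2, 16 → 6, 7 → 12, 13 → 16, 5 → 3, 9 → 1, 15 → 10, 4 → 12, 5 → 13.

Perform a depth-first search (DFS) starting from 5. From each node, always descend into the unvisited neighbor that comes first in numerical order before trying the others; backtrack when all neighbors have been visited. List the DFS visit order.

5 → 0 → 7 → 8 → 4 → 12 → 6 → 2 → 14 → 9 → 1 → 3 → 13 → 11 → 15 → 10 → 16

Visit 5
5 → 0
0 → 7
7 → 8
8 → 4
4 → 12
12 → 6
6 → 2
2 → 14
14 → 9
9 → 1
9 → 3
6 → 13
13 → 11
11 → 15
15 → 10
13 → 16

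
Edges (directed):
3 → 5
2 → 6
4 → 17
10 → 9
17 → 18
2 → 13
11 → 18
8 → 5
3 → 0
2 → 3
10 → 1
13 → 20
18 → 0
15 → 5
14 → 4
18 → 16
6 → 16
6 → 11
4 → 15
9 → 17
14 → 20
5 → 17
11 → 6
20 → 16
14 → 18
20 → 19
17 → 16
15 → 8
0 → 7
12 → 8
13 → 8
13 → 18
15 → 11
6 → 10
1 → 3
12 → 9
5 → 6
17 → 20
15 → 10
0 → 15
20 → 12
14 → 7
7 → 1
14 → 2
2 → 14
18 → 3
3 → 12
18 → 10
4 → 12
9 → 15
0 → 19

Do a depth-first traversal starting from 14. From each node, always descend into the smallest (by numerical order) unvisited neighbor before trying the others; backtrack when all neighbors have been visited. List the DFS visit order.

14 → 2 → 3 → 0 → 7 → 1 → 15 → 5 → 6 → 10 → 9 → 17 → 16 → 18 → 20 → 12 → 8 → 19 → 11 → 13 → 4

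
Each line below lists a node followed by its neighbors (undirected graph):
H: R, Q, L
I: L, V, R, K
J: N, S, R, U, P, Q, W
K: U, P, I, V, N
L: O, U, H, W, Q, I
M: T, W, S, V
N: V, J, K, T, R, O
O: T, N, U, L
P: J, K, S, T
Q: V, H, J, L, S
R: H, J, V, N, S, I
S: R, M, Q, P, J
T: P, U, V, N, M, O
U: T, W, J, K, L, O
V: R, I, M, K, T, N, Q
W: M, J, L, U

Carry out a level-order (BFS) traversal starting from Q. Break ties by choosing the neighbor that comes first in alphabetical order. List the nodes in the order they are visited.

Visit Q; enqueue H, J, L, S, V → queue [H, J, L, S, V]
Visit H; enqueue R → queue [J, L, S, V, R]
Visit J; enqueue N, P, U, W → queue [L, S, V, R, N, P, U, W]
Visit L; enqueue I, O → queue [S, V, R, N, P, U, W, I, O]
Visit S; enqueue M → queue [V, R, N, P, U, W, I, O, M]
Visit V; enqueue K, T → queue [R, N, P, U, W, I, O, M, K, T]
Visit R → queue [N, P, U, W, I, O, M, K, T]
Visit N → queue [P, U, W, I, O, M, K, T]
Visit P → queue [U, W, I, O, M, K, T]
Visit U → queue [W, I, O, M, K, T]
Visit W → queue [I, O, M, K, T]
Visit I → queue [O, M, K, T]
Visit O → queue [M, K, T]
Visit M → queue [K, T]
Visit K → queue [T]
Visit T → queue []

Q -> H -> J -> L -> S -> V -> R -> N -> P -> U -> W -> I -> O -> M -> K -> T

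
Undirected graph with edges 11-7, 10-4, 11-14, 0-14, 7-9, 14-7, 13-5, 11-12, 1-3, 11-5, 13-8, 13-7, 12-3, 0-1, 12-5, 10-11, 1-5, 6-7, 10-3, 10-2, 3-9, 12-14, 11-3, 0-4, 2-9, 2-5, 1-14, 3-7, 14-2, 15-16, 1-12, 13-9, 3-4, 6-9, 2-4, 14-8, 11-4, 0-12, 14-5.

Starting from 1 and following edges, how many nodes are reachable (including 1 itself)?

15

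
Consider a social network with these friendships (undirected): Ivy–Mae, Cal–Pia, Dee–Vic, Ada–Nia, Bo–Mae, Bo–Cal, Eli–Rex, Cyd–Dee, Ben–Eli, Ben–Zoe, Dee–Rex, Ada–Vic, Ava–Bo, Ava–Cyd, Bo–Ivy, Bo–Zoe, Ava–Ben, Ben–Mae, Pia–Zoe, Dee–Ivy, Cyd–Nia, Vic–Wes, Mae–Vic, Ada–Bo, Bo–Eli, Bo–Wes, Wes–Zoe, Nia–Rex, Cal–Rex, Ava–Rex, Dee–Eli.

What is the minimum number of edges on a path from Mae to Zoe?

2

Level 0: Mae
Level 1: Ben, Bo, Ivy, Vic
Level 2: Ada, Ava, Cal, Dee, Eli, Wes, Zoe
Level 3: Cyd, Nia, Pia, Rex
Zoe first appears at level 2.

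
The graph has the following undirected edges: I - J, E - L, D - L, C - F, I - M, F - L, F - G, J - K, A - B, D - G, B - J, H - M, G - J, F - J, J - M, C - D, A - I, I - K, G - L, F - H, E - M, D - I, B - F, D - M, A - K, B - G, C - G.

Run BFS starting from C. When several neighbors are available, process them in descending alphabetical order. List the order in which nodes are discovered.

Visit C; enqueue G, F, D → queue [G, F, D]
Visit G; enqueue L, J, B → queue [F, D, L, J, B]
Visit F; enqueue H → queue [D, L, J, B, H]
Visit D; enqueue M, I → queue [L, J, B, H, M, I]
Visit L; enqueue E → queue [J, B, H, M, I, E]
Visit J; enqueue K → queue [B, H, M, I, E, K]
Visit B; enqueue A → queue [H, M, I, E, K, A]
Visit H → queue [M, I, E, K, A]
Visit M → queue [I, E, K, A]
Visit I → queue [E, K, A]
Visit E → queue [K, A]
Visit K → queue [A]
Visit A → queue []

C, G, F, D, L, J, B, H, M, I, E, K, A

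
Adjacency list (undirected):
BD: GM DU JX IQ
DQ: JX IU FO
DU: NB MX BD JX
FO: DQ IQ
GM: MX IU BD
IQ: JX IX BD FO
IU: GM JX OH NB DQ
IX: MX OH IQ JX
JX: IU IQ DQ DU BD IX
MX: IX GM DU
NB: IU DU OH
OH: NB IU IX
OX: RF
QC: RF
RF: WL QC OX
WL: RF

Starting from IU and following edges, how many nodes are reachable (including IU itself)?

12

BFS from IU visits: IU, DQ, GM, JX, NB, OH, FO, BD, MX, DU, IQ, IX
Reachable nodes: 12 of 16 total.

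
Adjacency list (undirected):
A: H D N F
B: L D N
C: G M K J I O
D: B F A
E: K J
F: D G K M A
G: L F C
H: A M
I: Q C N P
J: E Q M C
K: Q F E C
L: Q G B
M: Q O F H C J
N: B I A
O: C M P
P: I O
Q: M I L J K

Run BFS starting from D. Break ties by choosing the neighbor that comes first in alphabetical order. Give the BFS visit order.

D A B F H N L G K M I Q C E J O P

Visit D; enqueue A, B, F → queue [A, B, F]
Visit A; enqueue H, N → queue [B, F, H, N]
Visit B; enqueue L → queue [F, H, N, L]
Visit F; enqueue G, K, M → queue [H, N, L, G, K, M]
Visit H → queue [N, L, G, K, M]
Visit N; enqueue I → queue [L, G, K, M, I]
Visit L; enqueue Q → queue [G, K, M, I, Q]
Visit G; enqueue C → queue [K, M, I, Q, C]
Visit K; enqueue E → queue [M, I, Q, C, E]
Visit M; enqueue J, O → queue [I, Q, C, E, J, O]
Visit I; enqueue P → queue [Q, C, E, J, O, P]
Visit Q → queue [C, E, J, O, P]
Visit C → queue [E, J, O, P]
Visit E → queue [J, O, P]
Visit J → queue [O, P]
Visit O → queue [P]
Visit P → queue []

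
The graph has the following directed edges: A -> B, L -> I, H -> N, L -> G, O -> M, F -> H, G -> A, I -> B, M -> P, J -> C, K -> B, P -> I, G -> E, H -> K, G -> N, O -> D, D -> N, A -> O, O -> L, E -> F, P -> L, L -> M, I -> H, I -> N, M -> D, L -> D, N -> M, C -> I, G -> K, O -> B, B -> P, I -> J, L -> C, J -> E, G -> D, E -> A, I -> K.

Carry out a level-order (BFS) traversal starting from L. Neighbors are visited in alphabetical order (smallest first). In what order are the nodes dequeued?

L C D G I M N A E K B H J P O F

Visit L; enqueue C, D, G, I, M → queue [C, D, G, I, M]
Visit C → queue [D, G, I, M]
Visit D; enqueue N → queue [G, I, M, N]
Visit G; enqueue A, E, K → queue [I, M, N, A, E, K]
Visit I; enqueue B, H, J → queue [M, N, A, E, K, B, H, J]
Visit M; enqueue P → queue [N, A, E, K, B, H, J, P]
Visit N → queue [A, E, K, B, H, J, P]
Visit A; enqueue O → queue [E, K, B, H, J, P, O]
Visit E; enqueue F → queue [K, B, H, J, P, O, F]
Visit K → queue [B, H, J, P, O, F]
Visit B → queue [H, J, P, O, F]
Visit H → queue [J, P, O, F]
Visit J → queue [P, O, F]
Visit P → queue [O, F]
Visit O → queue [F]
Visit F → queue []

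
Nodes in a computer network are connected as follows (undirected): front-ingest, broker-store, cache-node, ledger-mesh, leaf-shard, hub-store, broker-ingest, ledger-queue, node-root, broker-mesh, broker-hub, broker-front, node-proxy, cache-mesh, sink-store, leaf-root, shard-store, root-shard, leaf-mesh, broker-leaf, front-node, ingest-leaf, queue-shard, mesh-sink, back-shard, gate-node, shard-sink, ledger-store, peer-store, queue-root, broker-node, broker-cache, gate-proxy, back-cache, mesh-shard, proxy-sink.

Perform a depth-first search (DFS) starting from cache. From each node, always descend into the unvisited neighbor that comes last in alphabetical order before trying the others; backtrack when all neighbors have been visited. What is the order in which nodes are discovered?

cache -> node -> root -> shard -> store -> sink -> proxy -> gate -> mesh -> ledger -> queue -> leaf -> ingest -> front -> broker -> hub -> peer -> back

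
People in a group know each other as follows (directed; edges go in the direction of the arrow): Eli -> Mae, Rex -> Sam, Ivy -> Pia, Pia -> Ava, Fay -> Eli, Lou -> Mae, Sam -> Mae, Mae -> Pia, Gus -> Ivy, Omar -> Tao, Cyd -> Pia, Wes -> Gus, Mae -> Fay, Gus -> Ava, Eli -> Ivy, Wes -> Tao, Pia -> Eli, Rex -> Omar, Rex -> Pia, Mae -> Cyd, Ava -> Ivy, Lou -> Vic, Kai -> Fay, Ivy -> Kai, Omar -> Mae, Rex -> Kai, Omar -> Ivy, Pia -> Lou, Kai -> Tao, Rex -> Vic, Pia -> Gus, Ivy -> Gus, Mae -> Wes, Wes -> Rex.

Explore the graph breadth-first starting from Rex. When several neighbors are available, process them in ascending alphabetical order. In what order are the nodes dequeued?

Rex, Kai, Omar, Pia, Sam, Vic, Fay, Tao, Ivy, Mae, Ava, Eli, Gus, Lou, Cyd, Wes

Visit Rex; enqueue Kai, Omar, Pia, Sam, Vic → queue [Kai, Omar, Pia, Sam, Vic]
Visit Kai; enqueue Fay, Tao → queue [Omar, Pia, Sam, Vic, Fay, Tao]
Visit Omar; enqueue Ivy, Mae → queue [Pia, Sam, Vic, Fay, Tao, Ivy, Mae]
Visit Pia; enqueue Ava, Eli, Gus, Lou → queue [Sam, Vic, Fay, Tao, Ivy, Mae, Ava, Eli, Gus, Lou]
Visit Sam → queue [Vic, Fay, Tao, Ivy, Mae, Ava, Eli, Gus, Lou]
Visit Vic → queue [Fay, Tao, Ivy, Mae, Ava, Eli, Gus, Lou]
Visit Fay → queue [Tao, Ivy, Mae, Ava, Eli, Gus, Lou]
Visit Tao → queue [Ivy, Mae, Ava, Eli, Gus, Lou]
Visit Ivy → queue [Mae, Ava, Eli, Gus, Lou]
Visit Mae; enqueue Cyd, Wes → queue [Ava, Eli, Gus, Lou, Cyd, Wes]
Visit Ava → queue [Eli, Gus, Lou, Cyd, Wes]
Visit Eli → queue [Gus, Lou, Cyd, Wes]
Visit Gus → queue [Lou, Cyd, Wes]
Visit Lou → queue [Cyd, Wes]
Visit Cyd → queue [Wes]
Visit Wes → queue []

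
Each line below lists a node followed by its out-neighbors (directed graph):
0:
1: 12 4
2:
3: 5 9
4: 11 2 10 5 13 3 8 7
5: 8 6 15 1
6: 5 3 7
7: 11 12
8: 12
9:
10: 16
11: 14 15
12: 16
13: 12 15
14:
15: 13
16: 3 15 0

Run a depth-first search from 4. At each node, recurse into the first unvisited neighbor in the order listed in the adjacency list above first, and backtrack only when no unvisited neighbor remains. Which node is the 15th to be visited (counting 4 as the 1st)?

Visit 4
4 → 11
11 → 14
11 → 15
15 → 13
13 → 12
12 → 16
16 → 3
3 → 5
5 → 8
5 → 6
6 → 7
5 → 1
3 → 9
16 → 0
4 → 2
4 → 10

Visit order: 4, 11, 14, 15, 13, 12, 16, 3, 5, 8, 6, 7, 1, 9, 0, 2, 10

0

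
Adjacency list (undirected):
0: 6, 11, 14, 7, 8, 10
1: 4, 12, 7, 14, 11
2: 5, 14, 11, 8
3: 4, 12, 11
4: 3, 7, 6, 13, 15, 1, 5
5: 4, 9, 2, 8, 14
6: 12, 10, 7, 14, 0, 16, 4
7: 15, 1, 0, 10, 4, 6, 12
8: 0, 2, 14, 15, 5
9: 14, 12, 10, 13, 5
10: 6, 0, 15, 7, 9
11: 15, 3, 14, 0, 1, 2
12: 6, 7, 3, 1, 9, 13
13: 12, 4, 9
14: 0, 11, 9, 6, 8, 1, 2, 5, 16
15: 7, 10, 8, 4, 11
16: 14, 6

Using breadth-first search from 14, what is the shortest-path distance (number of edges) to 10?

2

Level 0: 14
Level 1: 0, 1, 2, 5, 6, 8, 9, 11, 16
Level 2: 3, 4, 7, 10, 12, 13, 15
10 first appears at level 2.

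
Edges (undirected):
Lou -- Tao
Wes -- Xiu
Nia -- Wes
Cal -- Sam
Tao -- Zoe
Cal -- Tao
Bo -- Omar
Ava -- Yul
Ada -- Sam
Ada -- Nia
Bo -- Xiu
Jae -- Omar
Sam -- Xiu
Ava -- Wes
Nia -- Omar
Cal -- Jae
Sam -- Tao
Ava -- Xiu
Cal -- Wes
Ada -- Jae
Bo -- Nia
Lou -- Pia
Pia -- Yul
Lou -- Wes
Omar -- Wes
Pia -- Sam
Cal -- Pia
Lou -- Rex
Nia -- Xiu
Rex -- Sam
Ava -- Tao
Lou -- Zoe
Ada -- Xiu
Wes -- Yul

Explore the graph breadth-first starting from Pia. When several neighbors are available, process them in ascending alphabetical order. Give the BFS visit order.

Pia → Cal → Lou → Sam → Yul → Jae → Tao → Wes → Rex → Zoe → Ada → Xiu → Ava → Omar → Nia → Bo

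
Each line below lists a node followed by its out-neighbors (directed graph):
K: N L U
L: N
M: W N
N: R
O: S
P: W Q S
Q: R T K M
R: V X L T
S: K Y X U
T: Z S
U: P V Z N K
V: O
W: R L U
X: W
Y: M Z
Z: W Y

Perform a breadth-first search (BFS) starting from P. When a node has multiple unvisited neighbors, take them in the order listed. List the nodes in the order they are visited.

P, W, Q, S, R, L, U, T, K, M, Y, X, V, N, Z, O

Visit P; enqueue W, Q, S → queue [W, Q, S]
Visit W; enqueue R, L, U → queue [Q, S, R, L, U]
Visit Q; enqueue T, K, M → queue [S, R, L, U, T, K, M]
Visit S; enqueue Y, X → queue [R, L, U, T, K, M, Y, X]
Visit R; enqueue V → queue [L, U, T, K, M, Y, X, V]
Visit L; enqueue N → queue [U, T, K, M, Y, X, V, N]
Visit U; enqueue Z → queue [T, K, M, Y, X, V, N, Z]
Visit T → queue [K, M, Y, X, V, N, Z]
Visit K → queue [M, Y, X, V, N, Z]
Visit M → queue [Y, X, V, N, Z]
Visit Y → queue [X, V, N, Z]
Visit X → queue [V, N, Z]
Visit V; enqueue O → queue [N, Z, O]
Visit N → queue [Z, O]
Visit Z → queue [O]
Visit O → queue []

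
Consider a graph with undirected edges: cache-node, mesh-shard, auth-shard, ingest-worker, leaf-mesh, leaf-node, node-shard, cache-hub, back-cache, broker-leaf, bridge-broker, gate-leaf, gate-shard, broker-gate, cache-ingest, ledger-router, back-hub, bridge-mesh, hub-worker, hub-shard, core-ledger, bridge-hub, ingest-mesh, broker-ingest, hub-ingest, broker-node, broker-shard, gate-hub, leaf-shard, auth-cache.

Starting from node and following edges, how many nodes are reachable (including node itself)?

13

BFS from node visits: node, shard, leaf, cache, broker, mesh, hub, gate, auth, ingest, back, bridge, worker
Reachable nodes: 13 of 16 total.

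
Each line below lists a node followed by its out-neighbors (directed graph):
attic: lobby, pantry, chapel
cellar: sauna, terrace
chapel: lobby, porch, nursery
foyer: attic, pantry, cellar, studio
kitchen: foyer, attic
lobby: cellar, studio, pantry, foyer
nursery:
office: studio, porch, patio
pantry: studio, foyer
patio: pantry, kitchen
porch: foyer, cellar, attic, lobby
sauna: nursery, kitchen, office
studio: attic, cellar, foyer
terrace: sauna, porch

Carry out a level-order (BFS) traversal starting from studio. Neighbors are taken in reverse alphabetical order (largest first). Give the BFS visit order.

studio → foyer → cellar → attic → pantry → terrace → sauna → lobby → chapel → porch → office → nursery → kitchen → patio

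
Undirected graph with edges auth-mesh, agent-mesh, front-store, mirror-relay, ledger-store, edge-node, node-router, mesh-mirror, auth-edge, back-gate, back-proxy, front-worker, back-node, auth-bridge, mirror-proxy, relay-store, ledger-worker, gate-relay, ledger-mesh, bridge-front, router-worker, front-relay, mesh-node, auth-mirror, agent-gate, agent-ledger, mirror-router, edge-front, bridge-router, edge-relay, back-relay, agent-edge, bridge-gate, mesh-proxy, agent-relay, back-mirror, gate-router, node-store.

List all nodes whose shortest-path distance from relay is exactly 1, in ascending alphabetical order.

Level 0: relay
Level 1: agent, back, edge, front, gate, mirror, store
Level 2: auth, bridge, ledger, mesh, node, proxy, router, worker

agent, back, edge, front, gate, mirror, store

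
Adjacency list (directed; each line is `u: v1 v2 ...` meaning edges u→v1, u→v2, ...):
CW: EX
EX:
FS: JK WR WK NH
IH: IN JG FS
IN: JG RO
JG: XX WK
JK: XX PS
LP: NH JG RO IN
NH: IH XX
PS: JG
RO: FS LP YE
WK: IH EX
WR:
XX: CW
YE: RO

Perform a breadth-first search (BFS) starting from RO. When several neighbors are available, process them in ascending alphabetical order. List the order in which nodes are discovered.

RO, FS, LP, YE, JK, NH, WK, WR, IN, JG, PS, XX, IH, EX, CW

Visit RO; enqueue FS, LP, YE → queue [FS, LP, YE]
Visit FS; enqueue JK, NH, WK, WR → queue [LP, YE, JK, NH, WK, WR]
Visit LP; enqueue IN, JG → queue [YE, JK, NH, WK, WR, IN, JG]
Visit YE → queue [JK, NH, WK, WR, IN, JG]
Visit JK; enqueue PS, XX → queue [NH, WK, WR, IN, JG, PS, XX]
Visit NH; enqueue IH → queue [WK, WR, IN, JG, PS, XX, IH]
Visit WK; enqueue EX → queue [WR, IN, JG, PS, XX, IH, EX]
Visit WR → queue [IN, JG, PS, XX, IH, EX]
Visit IN → queue [JG, PS, XX, IH, EX]
Visit JG → queue [PS, XX, IH, EX]
Visit PS → queue [XX, IH, EX]
Visit XX; enqueue CW → queue [IH, EX, CW]
Visit IH → queue [EX, CW]
Visit EX → queue [CW]
Visit CW → queue []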